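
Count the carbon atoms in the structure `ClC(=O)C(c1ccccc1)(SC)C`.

10

The symbol for carbon appears 10 times in the SMILES. Lowercase c denotes aromatic carbon and counts toward C.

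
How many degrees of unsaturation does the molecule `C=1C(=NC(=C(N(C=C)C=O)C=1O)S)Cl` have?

6

Molecular formula from the SMILES: C8H7ClN2O2S.
DoU = (2C + 2 + N − H − X)/2 = (2·8 + 2 + 2 − 7 − 1)/2 = 12/2 = 6.
(Structurally: 1 ring(s) + 5 π bond(s) = 6.)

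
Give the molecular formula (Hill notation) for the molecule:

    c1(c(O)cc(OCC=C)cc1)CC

C11H14O2

Heavy atoms from the SMILES: 11 C, 2 O.
Implicit hydrogens by atom environment:
  3 × C: 2 H each → 6
  3 × C (aromatic): 1 H each → 3
  3 × C (aromatic): no H
  1 × C: 3 H
  1 × C: 1 H
  1 × O: 1 H
  1 × O: no H
  Total hydrogens = 14.
Molecular formula: C11H14O2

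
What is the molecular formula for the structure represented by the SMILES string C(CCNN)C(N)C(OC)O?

C6H17N3O2

Heavy atoms from the SMILES: 6 C, 3 N, 2 O.
Implicit hydrogens by atom environment:
  3 × C: 2 H each → 6
  2 × C: 1 H each → 2
  2 × N: 2 H each → 4
  1 × C: 3 H
  1 × N: 1 H
  1 × O: 1 H
  1 × O: no H
  Total hydrogens = 17.
Molecular formula: C6H17N3O2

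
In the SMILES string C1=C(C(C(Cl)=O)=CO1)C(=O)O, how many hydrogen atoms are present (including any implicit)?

Hydrogens are implicit in SMILES; fill each atom to its normal valence:
  2 × C (aromatic): 1 H each → 2
  2 × C (aromatic): no H
  2 × C: no H
  2 × O: no H
  1 × Cl: no H
  1 × O: 1 H
  1 × O (aromatic): no H
  Total hydrogens = 3.

3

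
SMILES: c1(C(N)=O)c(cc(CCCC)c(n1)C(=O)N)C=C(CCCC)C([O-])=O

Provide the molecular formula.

C18H24N3O4-

Heavy atoms from the SMILES: 18 C, 3 N, 4 O.
Implicit hydrogens by atom environment:
  6 × C: 2 H each → 12
  4 × C (aromatic): no H
  4 × C: no H
  3 × O: no H
  2 × C: 3 H each → 6
  2 × N: 2 H each → 4
  1 × C (aromatic): 1 H
  1 × C: 1 H
  1 × N (aromatic): no H
  1 × O (charge -1): no H
  Total hydrogens = 24.
Net charge -1.
Molecular formula: C18H24N3O4-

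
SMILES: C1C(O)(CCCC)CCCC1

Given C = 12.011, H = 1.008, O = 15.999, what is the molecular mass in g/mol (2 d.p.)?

156.27

Molecular formula: C10H20O.
M = 10×12.011 + 20×1.008 + 1×15.999 = 156.27 g/mol.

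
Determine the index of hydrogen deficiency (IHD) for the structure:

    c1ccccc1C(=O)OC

5

Molecular formula from the SMILES: C8H8O2.
DoU = (2C + 2 + N − H − X)/2 = (2·8 + 2 + 0 − 8 − 0)/2 = 10/2 = 5.
(Structurally: 1 ring(s) + 4 π bond(s) = 5.)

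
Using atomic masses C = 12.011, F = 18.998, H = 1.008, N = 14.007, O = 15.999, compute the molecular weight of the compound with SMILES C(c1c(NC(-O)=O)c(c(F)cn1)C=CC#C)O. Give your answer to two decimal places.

236.20

Molecular formula: C11H9FN2O3.
M = 11×12.011 + 1×18.998 + 9×1.008 + 2×14.007 + 3×15.999 = 236.20 g/mol.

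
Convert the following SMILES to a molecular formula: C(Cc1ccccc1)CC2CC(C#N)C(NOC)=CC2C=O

Heavy atoms from the SMILES: 18 C, 2 N, 2 O.
Implicit hydrogens by atom environment:
  5 × C: 1 H each → 5
  5 × C (aromatic): 1 H each → 5
  4 × C: 2 H each → 8
  2 × C: no H
  2 × O: no H
  1 × C: 3 H
  1 × C (aromatic): no H
  1 × N: 1 H
  1 × N: no H
  Total hydrogens = 22.
Molecular formula: C18H22N2O2

C18H22N2O2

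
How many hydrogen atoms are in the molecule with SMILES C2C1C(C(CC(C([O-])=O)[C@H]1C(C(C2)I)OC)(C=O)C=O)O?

18

Hydrogens are implicit in SMILES; fill each atom to its normal valence:
  8 × C: 1 H each → 8
  4 × O: no H
  3 × C: 2 H each → 6
  2 × C: no H
  1 × C: 3 H
  1 × I: no H
  1 × O: 1 H
  1 × O (charge -1): no H
  Total hydrogens = 18.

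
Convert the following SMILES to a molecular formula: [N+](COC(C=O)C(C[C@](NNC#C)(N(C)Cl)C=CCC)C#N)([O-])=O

C14H20ClN5O4

Heavy atoms from the SMILES: 14 C, 1 Cl, 5 N, 4 O.
Implicit hydrogens by atom environment:
  6 × C: 1 H each → 6
  3 × C: 2 H each → 6
  3 × C: no H
  3 × O: no H
  2 × C: 3 H each → 6
  2 × N: 1 H each → 2
  2 × N: no H
  1 × Cl: no H
  1 × N (charge +1): no H
  1 × O (charge -1): no H
  Total hydrogens = 20.
Molecular formula: C14H20ClN5O4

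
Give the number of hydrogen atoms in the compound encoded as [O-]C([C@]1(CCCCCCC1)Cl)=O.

Hydrogens are implicit in SMILES; fill each atom to its normal valence:
  7 × C: 2 H each → 14
  2 × C: no H
  1 × Cl: no H
  1 × O: no H
  1 × O (charge -1): no H
  Total hydrogens = 14.

14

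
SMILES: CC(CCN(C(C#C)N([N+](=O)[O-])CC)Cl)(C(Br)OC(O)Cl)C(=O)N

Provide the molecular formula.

Heavy atoms from the SMILES: 1 Br, 12 C, 2 Cl, 4 N, 5 O.
Implicit hydrogens by atom environment:
  4 × C: 1 H each → 4
  3 × C: 2 H each → 6
  3 × C: no H
  3 × O: no H
  2 × C: 3 H each → 6
  2 × Cl: no H
  2 × N: no H
  1 × Br: no H
  1 × N: 2 H
  1 × N (charge +1): no H
  1 × O: 1 H
  1 × O (charge -1): no H
  Total hydrogens = 19.
Molecular formula: C12H19BrCl2N4O5

C12H19BrCl2N4O5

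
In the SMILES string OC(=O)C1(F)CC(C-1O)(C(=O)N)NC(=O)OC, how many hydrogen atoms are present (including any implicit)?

Hydrogens are implicit in SMILES; fill each atom to its normal valence:
  5 × C: no H
  4 × O: no H
  2 × O: 1 H each → 2
  1 × C: 3 H
  1 × C: 2 H
  1 × C: 1 H
  1 × F: no H
  1 × N: 2 H
  1 × N: 1 H
  Total hydrogens = 11.

11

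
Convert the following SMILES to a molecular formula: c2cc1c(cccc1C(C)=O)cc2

C12H10O

Heavy atoms from the SMILES: 12 C, 1 O.
Implicit hydrogens by atom environment:
  7 × C (aromatic): 1 H each → 7
  3 × C (aromatic): no H
  1 × C: 3 H
  1 × C: no H
  1 × O: no H
  Total hydrogens = 10.
Molecular formula: C12H10O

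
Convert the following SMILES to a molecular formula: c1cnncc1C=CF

Heavy atoms from the SMILES: 6 C, 1 F, 2 N.
Implicit hydrogens by atom environment:
  3 × C (aromatic): 1 H each → 3
  2 × C: 1 H each → 2
  2 × N (aromatic): no H
  1 × C (aromatic): no H
  1 × F: no H
  Total hydrogens = 5.
Molecular formula: C6H5FN2

C6H5FN2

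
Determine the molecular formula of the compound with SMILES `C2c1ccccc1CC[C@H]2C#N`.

Heavy atoms from the SMILES: 11 C, 1 N.
Implicit hydrogens by atom environment:
  4 × C (aromatic): 1 H each → 4
  3 × C: 2 H each → 6
  2 × C (aromatic): no H
  1 × C: 1 H
  1 × C: no H
  1 × N: no H
  Total hydrogens = 11.
Molecular formula: C11H11N

C11H11N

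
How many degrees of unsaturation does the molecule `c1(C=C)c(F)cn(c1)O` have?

Molecular formula from the SMILES: C6H6FNO.
DoU = (2C + 2 + N − H − X)/2 = (2·6 + 2 + 1 − 6 − 1)/2 = 8/2 = 4.
(Structurally: 1 ring(s) + 3 π bond(s) = 4.)

4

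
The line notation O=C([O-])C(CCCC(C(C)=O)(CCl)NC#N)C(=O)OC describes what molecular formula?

Heavy atoms from the SMILES: 12 C, 1 Cl, 2 N, 5 O.
Implicit hydrogens by atom environment:
  5 × C: no H
  4 × C: 2 H each → 8
  4 × O: no H
  2 × C: 3 H each → 6
  1 × C: 1 H
  1 × Cl: no H
  1 × N: 1 H
  1 × N: no H
  1 × O (charge -1): no H
  Total hydrogens = 16.
Net charge -1.
Molecular formula: C12H16ClN2O5-

C12H16ClN2O5-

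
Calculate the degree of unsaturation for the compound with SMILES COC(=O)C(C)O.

1

Molecular formula from the SMILES: C4H8O3.
DoU = (2C + 2 + N − H − X)/2 = (2·4 + 2 + 0 − 8 − 0)/2 = 2/2 = 1.
(Structurally: 0 ring(s) + 1 π bond(s) = 1.)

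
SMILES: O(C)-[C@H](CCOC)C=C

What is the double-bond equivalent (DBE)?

1

Molecular formula from the SMILES: C7H14O2.
DoU = (2C + 2 + N − H − X)/2 = (2·7 + 2 + 0 − 14 − 0)/2 = 2/2 = 1.
(Structurally: 0 ring(s) + 1 π bond(s) = 1.)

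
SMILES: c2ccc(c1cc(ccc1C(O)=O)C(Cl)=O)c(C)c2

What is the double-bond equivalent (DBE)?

10

Molecular formula from the SMILES: C15H11ClO3.
DoU = (2C + 2 + N − H − X)/2 = (2·15 + 2 + 0 − 11 − 1)/2 = 20/2 = 10.
(Structurally: 2 ring(s) + 8 π bond(s) = 10.)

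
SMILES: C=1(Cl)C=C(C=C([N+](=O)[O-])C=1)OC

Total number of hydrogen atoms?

6

Hydrogens are implicit in SMILES; fill each atom to its normal valence:
  3 × C (aromatic): 1 H each → 3
  3 × C (aromatic): no H
  2 × O: no H
  1 × C: 3 H
  1 × Cl: no H
  1 × N (charge +1): no H
  1 × O (charge -1): no H
  Total hydrogens = 6.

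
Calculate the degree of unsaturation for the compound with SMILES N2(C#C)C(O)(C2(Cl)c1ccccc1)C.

7

Molecular formula from the SMILES: C11H10ClNO.
DoU = (2C + 2 + N − H − X)/2 = (2·11 + 2 + 1 − 10 − 1)/2 = 14/2 = 7.
(Structurally: 2 ring(s) + 5 π bond(s) = 7.)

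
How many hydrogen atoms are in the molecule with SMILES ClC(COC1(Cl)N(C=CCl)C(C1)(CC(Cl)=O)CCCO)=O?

15

Hydrogens are implicit in SMILES; fill each atom to its normal valence:
  6 × C: 2 H each → 12
  4 × C: no H
  4 × Cl: no H
  3 × O: no H
  2 × C: 1 H each → 2
  1 × N: no H
  1 × O: 1 H
  Total hydrogens = 15.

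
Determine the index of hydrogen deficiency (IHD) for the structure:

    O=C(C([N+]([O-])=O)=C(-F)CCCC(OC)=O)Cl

4

Molecular formula from the SMILES: C8H9ClFNO5.
DoU = (2C + 2 + N − H − X)/2 = (2·8 + 2 + 1 − 9 − 2)/2 = 8/2 = 4.
(Structurally: 0 ring(s) + 4 π bond(s) = 4.)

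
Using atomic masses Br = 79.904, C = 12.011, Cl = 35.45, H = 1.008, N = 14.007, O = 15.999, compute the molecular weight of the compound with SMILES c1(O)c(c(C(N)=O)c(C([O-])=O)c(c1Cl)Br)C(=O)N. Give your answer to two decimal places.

336.50

Molecular formula: C9H5BrClN2O5-.
M = 1×79.904 + 9×12.011 + 1×35.45 + 5×1.008 + 2×14.007 + 5×15.999 = 336.50 g/mol.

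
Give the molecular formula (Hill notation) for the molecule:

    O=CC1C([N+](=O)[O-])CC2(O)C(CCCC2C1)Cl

Heavy atoms from the SMILES: 11 C, 1 Cl, 1 N, 4 O.
Implicit hydrogens by atom environment:
  5 × C: 2 H each → 10
  5 × C: 1 H each → 5
  2 × O: no H
  1 × C: no H
  1 × Cl: no H
  1 × N (charge +1): no H
  1 × O: 1 H
  1 × O (charge -1): no H
  Total hydrogens = 16.
Molecular formula: C11H16ClNO4

C11H16ClNO4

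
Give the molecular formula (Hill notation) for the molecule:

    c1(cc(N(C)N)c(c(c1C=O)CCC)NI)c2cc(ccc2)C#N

C18H19IN4O

Heavy atoms from the SMILES: 18 C, 1 I, 4 N, 1 O.
Implicit hydrogens by atom environment:
  7 × C (aromatic): no H
  5 × C (aromatic): 1 H each → 5
  2 × C: 3 H each → 6
  2 × C: 2 H each → 4
  2 × N: no H
  1 × C: 1 H
  1 × C: no H
  1 × I: no H
  1 × N: 2 H
  1 × N: 1 H
  1 × O: no H
  Total hydrogens = 19.
Molecular formula: C18H19IN4O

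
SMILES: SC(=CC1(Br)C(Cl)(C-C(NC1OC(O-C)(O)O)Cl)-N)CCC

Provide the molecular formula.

C12H21BrCl2N2O4S

Heavy atoms from the SMILES: 1 Br, 12 C, 2 Cl, 2 N, 4 O, 1 S.
Implicit hydrogens by atom environment:
  4 × C: no H
  3 × C: 2 H each → 6
  3 × C: 1 H each → 3
  2 × C: 3 H each → 6
  2 × Cl: no H
  2 × O: 1 H each → 2
  2 × O: no H
  1 × Br: no H
  1 × N: 2 H
  1 × N: 1 H
  1 × S: 1 H
  Total hydrogens = 21.
Molecular formula: C12H21BrCl2N2O4S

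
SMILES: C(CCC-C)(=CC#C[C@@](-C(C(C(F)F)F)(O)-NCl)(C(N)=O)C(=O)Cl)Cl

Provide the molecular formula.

C14H16Cl3F3N2O3

Heavy atoms from the SMILES: 14 C, 3 Cl, 3 F, 2 N, 3 O.
Implicit hydrogens by atom environment:
  7 × C: no H
  3 × C: 2 H each → 6
  3 × C: 1 H each → 3
  3 × Cl: no H
  3 × F: no H
  2 × O: no H
  1 × C: 3 H
  1 × N: 2 H
  1 × N: 1 H
  1 × O: 1 H
  Total hydrogens = 16.
Molecular formula: C14H16Cl3F3N2O3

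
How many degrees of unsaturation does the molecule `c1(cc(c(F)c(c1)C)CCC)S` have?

Molecular formula from the SMILES: C10H13FS.
DoU = (2C + 2 + N − H − X)/2 = (2·10 + 2 + 0 − 13 − 1)/2 = 8/2 = 4.
(Structurally: 1 ring(s) + 3 π bond(s) = 4.)

4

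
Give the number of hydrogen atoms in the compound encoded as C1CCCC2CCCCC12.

18

Hydrogens are implicit in SMILES; fill each atom to its normal valence:
  8 × C: 2 H each → 16
  2 × C: 1 H each → 2
  Total hydrogens = 18.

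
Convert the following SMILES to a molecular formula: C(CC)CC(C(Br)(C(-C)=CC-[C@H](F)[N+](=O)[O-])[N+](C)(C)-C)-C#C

C16H27BrFN2O2+

Heavy atoms from the SMILES: 1 Br, 16 C, 1 F, 2 N, 2 O.
Implicit hydrogens by atom environment:
  5 × C: 3 H each → 15
  4 × C: 2 H each → 8
  4 × C: 1 H each → 4
  3 × C: no H
  2 × N (charge +1): no H
  1 × Br: no H
  1 × F: no H
  1 × O: no H
  1 × O (charge -1): no H
  Total hydrogens = 27.
Net charge +1.
Molecular formula: C16H27BrFN2O2+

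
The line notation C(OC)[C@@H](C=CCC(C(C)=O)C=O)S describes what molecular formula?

C10H16O3S

Heavy atoms from the SMILES: 10 C, 3 O, 1 S.
Implicit hydrogens by atom environment:
  5 × C: 1 H each → 5
  3 × O: no H
  2 × C: 3 H each → 6
  2 × C: 2 H each → 4
  1 × C: no H
  1 × S: 1 H
  Total hydrogens = 16.
Molecular formula: C10H16O3S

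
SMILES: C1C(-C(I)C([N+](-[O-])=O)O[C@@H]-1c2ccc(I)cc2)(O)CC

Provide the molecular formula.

Heavy atoms from the SMILES: 13 C, 2 I, 1 N, 4 O.
Implicit hydrogens by atom environment:
  4 × C (aromatic): 1 H each → 4
  3 × C: 1 H each → 3
  2 × C: 2 H each → 4
  2 × C (aromatic): no H
  2 × I: no H
  2 × O: no H
  1 × C: 3 H
  1 × C: no H
  1 × N (charge +1): no H
  1 × O: 1 H
  1 × O (charge -1): no H
  Total hydrogens = 15.
Molecular formula: C13H15I2NO4

C13H15I2NO4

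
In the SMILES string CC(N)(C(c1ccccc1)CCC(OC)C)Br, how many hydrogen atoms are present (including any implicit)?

22

Hydrogens are implicit in SMILES; fill each atom to its normal valence:
  5 × C (aromatic): 1 H each → 5
  3 × C: 3 H each → 9
  2 × C: 2 H each → 4
  2 × C: 1 H each → 2
  1 × Br: no H
  1 × C: no H
  1 × C (aromatic): no H
  1 × N: 2 H
  1 × O: no H
  Total hydrogens = 22.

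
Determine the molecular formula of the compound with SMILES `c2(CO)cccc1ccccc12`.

Heavy atoms from the SMILES: 11 C, 1 O.
Implicit hydrogens by atom environment:
  7 × C (aromatic): 1 H each → 7
  3 × C (aromatic): no H
  1 × C: 2 H
  1 × O: 1 H
  Total hydrogens = 10.
Molecular formula: C11H10O

C11H10O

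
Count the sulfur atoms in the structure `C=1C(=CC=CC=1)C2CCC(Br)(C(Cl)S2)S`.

The symbol for sulfur appears 2 times in the SMILES.

2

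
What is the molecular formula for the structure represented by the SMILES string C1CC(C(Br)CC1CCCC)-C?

C11H21Br

Heavy atoms from the SMILES: 1 Br, 11 C.
Implicit hydrogens by atom environment:
  6 × C: 2 H each → 12
  3 × C: 1 H each → 3
  2 × C: 3 H each → 6
  1 × Br: no H
  Total hydrogens = 21.
Molecular formula: C11H21Br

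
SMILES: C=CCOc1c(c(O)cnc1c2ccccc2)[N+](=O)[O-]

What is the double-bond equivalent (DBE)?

10

Molecular formula from the SMILES: C14H12N2O4.
DoU = (2C + 2 + N − H − X)/2 = (2·14 + 2 + 2 − 12 − 0)/2 = 20/2 = 10.
(Structurally: 2 ring(s) + 8 π bond(s) = 10.)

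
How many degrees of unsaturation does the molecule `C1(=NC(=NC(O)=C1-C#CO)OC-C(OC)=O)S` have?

Molecular formula from the SMILES: C9H8N2O5S.
DoU = (2C + 2 + N − H − X)/2 = (2·9 + 2 + 2 − 8 − 0)/2 = 14/2 = 7.
(Structurally: 1 ring(s) + 6 π bond(s) = 7.)

7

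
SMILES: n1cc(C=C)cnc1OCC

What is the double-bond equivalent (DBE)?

Molecular formula from the SMILES: C8H10N2O.
DoU = (2C + 2 + N − H − X)/2 = (2·8 + 2 + 2 − 10 − 0)/2 = 10/2 = 5.
(Structurally: 1 ring(s) + 4 π bond(s) = 5.)

5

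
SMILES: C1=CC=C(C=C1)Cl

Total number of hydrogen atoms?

Hydrogens are implicit in SMILES; fill each atom to its normal valence:
  5 × C (aromatic): 1 H each → 5
  1 × C (aromatic): no H
  1 × Cl: no H
  Total hydrogens = 5.

5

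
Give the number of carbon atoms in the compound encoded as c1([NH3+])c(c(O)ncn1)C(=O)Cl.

5

The symbol for carbon appears 5 times in the SMILES. Lowercase c denotes aromatic carbon and counts toward C.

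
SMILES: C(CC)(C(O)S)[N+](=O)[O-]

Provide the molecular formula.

Heavy atoms from the SMILES: 4 C, 1 N, 3 O, 1 S.
Implicit hydrogens by atom environment:
  2 × C: 1 H each → 2
  1 × C: 3 H
  1 × C: 2 H
  1 × N (charge +1): no H
  1 × O: 1 H
  1 × O: no H
  1 × O (charge -1): no H
  1 × S: 1 H
  Total hydrogens = 9.
Molecular formula: C4H9NO3S

C4H9NO3S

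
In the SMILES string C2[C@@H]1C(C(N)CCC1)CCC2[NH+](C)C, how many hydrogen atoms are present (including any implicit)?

25

Hydrogens are implicit in SMILES; fill each atom to its normal valence:
  6 × C: 2 H each → 12
  4 × C: 1 H each → 4
  2 × C: 3 H each → 6
  1 × N: 2 H
  1 × N (charge +1): 1 H
  Total hydrogens = 25.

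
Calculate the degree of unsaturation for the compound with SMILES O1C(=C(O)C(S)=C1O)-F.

Molecular formula from the SMILES: C4H3FO3S.
DoU = (2C + 2 + N − H − X)/2 = (2·4 + 2 + 0 − 3 − 1)/2 = 6/2 = 3.
(Structurally: 1 ring(s) + 2 π bond(s) = 3.)

3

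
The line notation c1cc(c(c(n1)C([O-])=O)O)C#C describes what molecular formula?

Heavy atoms from the SMILES: 8 C, 1 N, 3 O.
Implicit hydrogens by atom environment:
  3 × C (aromatic): no H
  2 × C (aromatic): 1 H each → 2
  2 × C: no H
  1 × C: 1 H
  1 × N (aromatic): no H
  1 × O: 1 H
  1 × O: no H
  1 × O (charge -1): no H
  Total hydrogens = 4.
Net charge -1.
Molecular formula: C8H4NO3-

C8H4NO3-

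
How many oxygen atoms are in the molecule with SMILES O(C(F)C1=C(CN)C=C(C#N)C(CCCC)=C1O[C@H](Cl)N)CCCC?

2

The symbol for oxygen appears 2 times in the SMILES.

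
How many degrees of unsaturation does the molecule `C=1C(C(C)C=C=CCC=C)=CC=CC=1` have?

7

Molecular formula from the SMILES: C14H16.
DoU = (2C + 2 + N − H − X)/2 = (2·14 + 2 + 0 − 16 − 0)/2 = 14/2 = 7.
(Structurally: 1 ring(s) + 6 π bond(s) = 7.)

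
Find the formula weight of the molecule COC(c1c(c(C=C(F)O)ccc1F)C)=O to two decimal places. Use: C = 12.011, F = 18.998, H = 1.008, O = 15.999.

Molecular formula: C11H10F2O3.
M = 11×12.011 + 2×18.998 + 10×1.008 + 3×15.999 = 228.19 g/mol.

228.19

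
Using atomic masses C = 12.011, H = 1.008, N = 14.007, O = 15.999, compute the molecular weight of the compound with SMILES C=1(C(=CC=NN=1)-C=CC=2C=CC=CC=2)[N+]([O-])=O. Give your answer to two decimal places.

227.22

Molecular formula: C12H9N3O2.
M = 12×12.011 + 9×1.008 + 3×14.007 + 2×15.999 = 227.22 g/mol.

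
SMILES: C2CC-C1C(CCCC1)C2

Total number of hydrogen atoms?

18

Hydrogens are implicit in SMILES; fill each atom to its normal valence:
  8 × C: 2 H each → 16
  2 × C: 1 H each → 2
  Total hydrogens = 18.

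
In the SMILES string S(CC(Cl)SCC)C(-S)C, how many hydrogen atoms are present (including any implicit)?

Hydrogens are implicit in SMILES; fill each atom to its normal valence:
  2 × C: 3 H each → 6
  2 × C: 2 H each → 4
  2 × C: 1 H each → 2
  2 × S: no H
  1 × Cl: no H
  1 × S: 1 H
  Total hydrogens = 13.

13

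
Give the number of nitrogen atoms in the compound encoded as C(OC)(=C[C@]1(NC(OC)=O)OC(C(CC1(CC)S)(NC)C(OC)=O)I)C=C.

The symbol for nitrogen appears 2 times in the SMILES.

2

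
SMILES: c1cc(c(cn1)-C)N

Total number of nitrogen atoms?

The symbol for nitrogen appears 2 times in the SMILES.

2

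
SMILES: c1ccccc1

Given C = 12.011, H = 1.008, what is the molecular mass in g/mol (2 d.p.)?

78.11

Molecular formula: C6H6.
M = 6×12.011 + 6×1.008 = 78.11 g/mol.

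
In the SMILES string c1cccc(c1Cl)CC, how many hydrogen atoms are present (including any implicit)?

9

Hydrogens are implicit in SMILES; fill each atom to its normal valence:
  4 × C (aromatic): 1 H each → 4
  2 × C (aromatic): no H
  1 × C: 3 H
  1 × C: 2 H
  1 × Cl: no H
  Total hydrogens = 9.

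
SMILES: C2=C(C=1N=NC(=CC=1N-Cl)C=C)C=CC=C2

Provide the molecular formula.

C12H10ClN3

Heavy atoms from the SMILES: 12 C, 1 Cl, 3 N.
Implicit hydrogens by atom environment:
  6 × C (aromatic): 1 H each → 6
  4 × C (aromatic): no H
  2 × N (aromatic): no H
  1 × C: 2 H
  1 × C: 1 H
  1 × Cl: no H
  1 × N: 1 H
  Total hydrogens = 10.
Molecular formula: C12H10ClN3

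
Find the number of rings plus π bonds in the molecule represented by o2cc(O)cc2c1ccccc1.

Molecular formula from the SMILES: C10H8O2.
DoU = (2C + 2 + N − H − X)/2 = (2·10 + 2 + 0 − 8 − 0)/2 = 14/2 = 7.
(Structurally: 2 ring(s) + 5 π bond(s) = 7.)

7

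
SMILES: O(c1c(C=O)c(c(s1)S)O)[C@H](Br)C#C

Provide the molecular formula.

C8H5BrO3S2

Heavy atoms from the SMILES: 1 Br, 8 C, 3 O, 2 S.
Implicit hydrogens by atom environment:
  4 × C (aromatic): no H
  3 × C: 1 H each → 3
  2 × O: no H
  1 × Br: no H
  1 × C: no H
  1 × O: 1 H
  1 × S: 1 H
  1 × S (aromatic): no H
  Total hydrogens = 5.
Molecular formula: C8H5BrO3S2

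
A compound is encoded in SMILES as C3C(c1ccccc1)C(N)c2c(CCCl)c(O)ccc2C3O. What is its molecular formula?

C18H20ClNO2

Heavy atoms from the SMILES: 18 C, 1 Cl, 1 N, 2 O.
Implicit hydrogens by atom environment:
  7 × C (aromatic): 1 H each → 7
  5 × C (aromatic): no H
  3 × C: 2 H each → 6
  3 × C: 1 H each → 3
  2 × O: 1 H each → 2
  1 × Cl: no H
  1 × N: 2 H
  Total hydrogens = 20.
Molecular formula: C18H20ClNO2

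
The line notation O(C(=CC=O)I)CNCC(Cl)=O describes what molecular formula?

C6H7ClINO3

Heavy atoms from the SMILES: 6 C, 1 Cl, 1 I, 1 N, 3 O.
Implicit hydrogens by atom environment:
  3 × O: no H
  2 × C: 2 H each → 4
  2 × C: 1 H each → 2
  2 × C: no H
  1 × Cl: no H
  1 × I: no H
  1 × N: 1 H
  Total hydrogens = 7.
Molecular formula: C6H7ClINO3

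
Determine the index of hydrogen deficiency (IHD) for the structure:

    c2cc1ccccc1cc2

Molecular formula from the SMILES: C10H8.
DoU = (2C + 2 + N − H − X)/2 = (2·10 + 2 + 0 − 8 − 0)/2 = 14/2 = 7.
(Structurally: 2 ring(s) + 5 π bond(s) = 7.)

7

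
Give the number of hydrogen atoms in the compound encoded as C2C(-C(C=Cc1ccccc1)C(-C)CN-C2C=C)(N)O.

Hydrogens are implicit in SMILES; fill each atom to its normal valence:
  6 × C: 1 H each → 6
  5 × C (aromatic): 1 H each → 5
  3 × C: 2 H each → 6
  1 × C: 3 H
  1 × C: no H
  1 × C (aromatic): no H
  1 × N: 2 H
  1 × N: 1 H
  1 × O: 1 H
  Total hydrogens = 24.

24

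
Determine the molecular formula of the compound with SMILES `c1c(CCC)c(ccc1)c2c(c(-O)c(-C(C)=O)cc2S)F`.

Heavy atoms from the SMILES: 17 C, 1 F, 2 O, 1 S.
Implicit hydrogens by atom environment:
  7 × C (aromatic): no H
  5 × C (aromatic): 1 H each → 5
  2 × C: 3 H each → 6
  2 × C: 2 H each → 4
  1 × C: no H
  1 × F: no H
  1 × O: 1 H
  1 × O: no H
  1 × S: 1 H
  Total hydrogens = 17.
Molecular formula: C17H17FO2S

C17H17FO2S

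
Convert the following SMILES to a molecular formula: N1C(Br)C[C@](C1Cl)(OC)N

Heavy atoms from the SMILES: 1 Br, 5 C, 1 Cl, 2 N, 1 O.
Implicit hydrogens by atom environment:
  2 × C: 1 H each → 2
  1 × Br: no H
  1 × C: 3 H
  1 × C: 2 H
  1 × C: no H
  1 × Cl: no H
  1 × N: 2 H
  1 × N: 1 H
  1 × O: no H
  Total hydrogens = 10.
Molecular formula: C5H10BrClN2O

C5H10BrClN2O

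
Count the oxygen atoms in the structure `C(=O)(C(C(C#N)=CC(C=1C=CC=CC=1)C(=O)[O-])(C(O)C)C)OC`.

5

The symbol for oxygen appears 5 times in the SMILES.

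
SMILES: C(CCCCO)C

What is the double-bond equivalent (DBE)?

0

Molecular formula from the SMILES: C6H14O.
DoU = (2C + 2 + N − H − X)/2 = (2·6 + 2 + 0 − 14 − 0)/2 = 0/2 = 0.
(Structurally: 0 ring(s) + 0 π bond(s) = 0.)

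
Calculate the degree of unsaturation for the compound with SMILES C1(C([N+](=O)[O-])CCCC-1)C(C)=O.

3

Molecular formula from the SMILES: C8H13NO3.
DoU = (2C + 2 + N − H − X)/2 = (2·8 + 2 + 1 − 13 − 0)/2 = 6/2 = 3.
(Structurally: 1 ring(s) + 2 π bond(s) = 3.)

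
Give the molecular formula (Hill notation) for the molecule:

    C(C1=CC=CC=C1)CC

Heavy atoms from the SMILES: 9 C.
Implicit hydrogens by atom environment:
  5 × C (aromatic): 1 H each → 5
  2 × C: 2 H each → 4
  1 × C: 3 H
  1 × C (aromatic): no H
  Total hydrogens = 12.
Molecular formula: C9H12

C9H12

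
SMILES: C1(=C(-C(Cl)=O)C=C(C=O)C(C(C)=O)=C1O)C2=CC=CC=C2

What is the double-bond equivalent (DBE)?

Molecular formula from the SMILES: C16H11ClO4.
DoU = (2C + 2 + N − H − X)/2 = (2·16 + 2 + 0 − 11 − 1)/2 = 22/2 = 11.
(Structurally: 2 ring(s) + 9 π bond(s) = 11.)

11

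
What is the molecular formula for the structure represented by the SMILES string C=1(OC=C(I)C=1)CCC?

C7H9IO

Heavy atoms from the SMILES: 7 C, 1 I, 1 O.
Implicit hydrogens by atom environment:
  2 × C: 2 H each → 4
  2 × C (aromatic): 1 H each → 2
  2 × C (aromatic): no H
  1 × C: 3 H
  1 × I: no H
  1 × O (aromatic): no H
  Total hydrogens = 9.
Molecular formula: C7H9IO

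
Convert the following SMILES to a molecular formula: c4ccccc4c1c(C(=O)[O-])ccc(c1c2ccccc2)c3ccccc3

Heavy atoms from the SMILES: 25 C, 2 O.
Implicit hydrogens by atom environment:
  17 × C (aromatic): 1 H each → 17
  7 × C (aromatic): no H
  1 × C: no H
  1 × O: no H
  1 × O (charge -1): no H
  Total hydrogens = 17.
Net charge -1.
Molecular formula: C25H17O2-

C25H17O2-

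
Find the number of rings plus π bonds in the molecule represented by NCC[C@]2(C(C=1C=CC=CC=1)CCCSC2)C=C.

6

Molecular formula from the SMILES: C16H23NS.
DoU = (2C + 2 + N − H − X)/2 = (2·16 + 2 + 1 − 23 − 0)/2 = 12/2 = 6.
(Structurally: 2 ring(s) + 4 π bond(s) = 6.)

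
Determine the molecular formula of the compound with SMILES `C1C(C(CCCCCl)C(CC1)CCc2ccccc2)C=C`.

Heavy atoms from the SMILES: 20 C, 1 Cl.
Implicit hydrogens by atom environment:
  10 × C: 2 H each → 20
  5 × C (aromatic): 1 H each → 5
  4 × C: 1 H each → 4
  1 × C (aromatic): no H
  1 × Cl: no H
  Total hydrogens = 29.
Molecular formula: C20H29Cl

C20H29Cl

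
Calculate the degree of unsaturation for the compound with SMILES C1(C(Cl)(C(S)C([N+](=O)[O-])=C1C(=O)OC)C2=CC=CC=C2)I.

Molecular formula from the SMILES: C13H11ClINO4S.
DoU = (2C + 2 + N − H − X)/2 = (2·13 + 2 + 1 − 11 − 2)/2 = 16/2 = 8.
(Structurally: 2 ring(s) + 6 π bond(s) = 8.)

8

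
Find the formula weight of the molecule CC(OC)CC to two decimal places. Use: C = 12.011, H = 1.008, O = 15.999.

88.15

Molecular formula: C5H12O.
M = 5×12.011 + 12×1.008 + 1×15.999 = 88.15 g/mol.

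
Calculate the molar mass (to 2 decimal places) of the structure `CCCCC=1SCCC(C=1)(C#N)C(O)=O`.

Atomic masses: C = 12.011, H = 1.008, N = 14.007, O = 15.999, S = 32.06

Molecular formula: C11H15NO2S.
M = 11×12.011 + 15×1.008 + 1×14.007 + 2×15.999 + 1×32.06 = 225.31 g/mol.

225.31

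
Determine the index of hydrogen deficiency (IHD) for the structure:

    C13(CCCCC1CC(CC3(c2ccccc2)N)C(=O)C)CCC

7

Molecular formula from the SMILES: C21H31NO.
DoU = (2C + 2 + N − H − X)/2 = (2·21 + 2 + 1 − 31 − 0)/2 = 14/2 = 7.
(Structurally: 3 ring(s) + 4 π bond(s) = 7.)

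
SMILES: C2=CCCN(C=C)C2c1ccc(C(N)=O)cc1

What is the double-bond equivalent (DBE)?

8

Molecular formula from the SMILES: C14H16N2O.
DoU = (2C + 2 + N − H − X)/2 = (2·14 + 2 + 2 − 16 − 0)/2 = 16/2 = 8.
(Structurally: 2 ring(s) + 6 π bond(s) = 8.)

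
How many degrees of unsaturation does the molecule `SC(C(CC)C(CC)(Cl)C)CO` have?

Molecular formula from the SMILES: C9H19ClOS.
DoU = (2C + 2 + N − H − X)/2 = (2·9 + 2 + 0 − 19 − 1)/2 = 0/2 = 0.
(Structurally: 0 ring(s) + 0 π bond(s) = 0.)

0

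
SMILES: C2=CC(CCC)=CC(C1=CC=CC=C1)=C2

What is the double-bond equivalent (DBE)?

Molecular formula from the SMILES: C15H16.
DoU = (2C + 2 + N − H − X)/2 = (2·15 + 2 + 0 − 16 − 0)/2 = 16/2 = 8.
(Structurally: 2 ring(s) + 6 π bond(s) = 8.)

8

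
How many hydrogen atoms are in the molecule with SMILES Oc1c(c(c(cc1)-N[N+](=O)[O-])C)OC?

10

Hydrogens are implicit in SMILES; fill each atom to its normal valence:
  4 × C (aromatic): no H
  2 × C: 3 H each → 6
  2 × C (aromatic): 1 H each → 2
  2 × O: no H
  1 × N: 1 H
  1 × N (charge +1): no H
  1 × O: 1 H
  1 × O (charge -1): no H
  Total hydrogens = 10.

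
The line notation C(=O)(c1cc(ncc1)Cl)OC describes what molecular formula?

Heavy atoms from the SMILES: 7 C, 1 Cl, 1 N, 2 O.
Implicit hydrogens by atom environment:
  3 × C (aromatic): 1 H each → 3
  2 × C (aromatic): no H
  2 × O: no H
  1 × C: 3 H
  1 × C: no H
  1 × Cl: no H
  1 × N (aromatic): no H
  Total hydrogens = 6.
Molecular formula: C7H6ClNO2

C7H6ClNO2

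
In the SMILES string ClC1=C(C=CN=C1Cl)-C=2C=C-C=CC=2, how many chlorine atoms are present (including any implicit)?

2

The symbol for chlorine appears 2 times in the SMILES.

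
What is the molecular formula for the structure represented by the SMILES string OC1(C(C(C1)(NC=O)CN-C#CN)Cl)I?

Heavy atoms from the SMILES: 8 C, 1 Cl, 1 I, 3 N, 2 O.
Implicit hydrogens by atom environment:
  4 × C: no H
  2 × C: 2 H each → 4
  2 × C: 1 H each → 2
  2 × N: 1 H each → 2
  1 × Cl: no H
  1 × I: no H
  1 × N: 2 H
  1 × O: 1 H
  1 × O: no H
  Total hydrogens = 11.
Molecular formula: C8H11ClIN3O2

C8H11ClIN3O2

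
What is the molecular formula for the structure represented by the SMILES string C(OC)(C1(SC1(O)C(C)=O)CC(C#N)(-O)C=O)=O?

C10H11NO6S

Heavy atoms from the SMILES: 10 C, 1 N, 6 O, 1 S.
Implicit hydrogens by atom environment:
  6 × C: no H
  4 × O: no H
  2 × C: 3 H each → 6
  2 × O: 1 H each → 2
  1 × C: 2 H
  1 × C: 1 H
  1 × N: no H
  1 × S: no H
  Total hydrogens = 11.
Molecular formula: C10H11NO6S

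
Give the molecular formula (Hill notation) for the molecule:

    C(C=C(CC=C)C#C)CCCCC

Heavy atoms from the SMILES: 13 C.
Implicit hydrogens by atom environment:
  7 × C: 2 H each → 14
  3 × C: 1 H each → 3
  2 × C: no H
  1 × C: 3 H
  Total hydrogens = 20.
Molecular formula: C13H20

C13H20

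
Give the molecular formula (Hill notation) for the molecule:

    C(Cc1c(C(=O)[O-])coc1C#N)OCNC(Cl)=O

C10H8ClN2O5-

Heavy atoms from the SMILES: 10 C, 1 Cl, 2 N, 5 O.
Implicit hydrogens by atom environment:
  3 × C: 2 H each → 6
  3 × C (aromatic): no H
  3 × C: no H
  3 × O: no H
  1 × C (aromatic): 1 H
  1 × Cl: no H
  1 × N: 1 H
  1 × N: no H
  1 × O (aromatic): no H
  1 × O (charge -1): no H
  Total hydrogens = 8.
Net charge -1.
Molecular formula: C10H8ClN2O5-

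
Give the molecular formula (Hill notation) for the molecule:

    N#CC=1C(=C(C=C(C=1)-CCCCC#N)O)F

Heavy atoms from the SMILES: 12 C, 1 F, 2 N, 1 O.
Implicit hydrogens by atom environment:
  4 × C: 2 H each → 8
  4 × C (aromatic): no H
  2 × C (aromatic): 1 H each → 2
  2 × C: no H
  2 × N: no H
  1 × F: no H
  1 × O: 1 H
  Total hydrogens = 11.
Molecular formula: C12H11FN2O

C12H11FN2O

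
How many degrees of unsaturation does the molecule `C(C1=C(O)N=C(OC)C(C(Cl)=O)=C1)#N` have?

7

Molecular formula from the SMILES: C8H5ClN2O3.
DoU = (2C + 2 + N − H − X)/2 = (2·8 + 2 + 2 − 5 − 1)/2 = 14/2 = 7.
(Structurally: 1 ring(s) + 6 π bond(s) = 7.)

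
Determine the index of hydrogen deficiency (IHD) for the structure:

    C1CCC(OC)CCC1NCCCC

1

Molecular formula from the SMILES: C12H25NO.
DoU = (2C + 2 + N − H − X)/2 = (2·12 + 2 + 1 − 25 − 0)/2 = 2/2 = 1.
(Structurally: 1 ring(s) + 0 π bond(s) = 1.)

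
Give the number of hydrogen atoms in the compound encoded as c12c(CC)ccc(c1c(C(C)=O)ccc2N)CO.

Hydrogens are implicit in SMILES; fill each atom to its normal valence:
  6 × C (aromatic): no H
  4 × C (aromatic): 1 H each → 4
  2 × C: 3 H each → 6
  2 × C: 2 H each → 4
  1 × C: no H
  1 × N: 2 H
  1 × O: 1 H
  1 × O: no H
  Total hydrogens = 17.

17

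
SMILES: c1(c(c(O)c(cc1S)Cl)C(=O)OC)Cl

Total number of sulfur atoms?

The symbol for sulfur appears 1 time in the SMILES.

1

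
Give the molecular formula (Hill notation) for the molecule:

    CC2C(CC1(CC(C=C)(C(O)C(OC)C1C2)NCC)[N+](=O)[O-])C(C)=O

Heavy atoms from the SMILES: 18 C, 2 N, 5 O.
Implicit hydrogens by atom environment:
  6 × C: 1 H each → 6
  5 × C: 2 H each → 10
  4 × C: 3 H each → 12
  3 × C: no H
  3 × O: no H
  1 × N: 1 H
  1 × N (charge +1): no H
  1 × O: 1 H
  1 × O (charge -1): no H
  Total hydrogens = 30.
Molecular formula: C18H30N2O5

C18H30N2O5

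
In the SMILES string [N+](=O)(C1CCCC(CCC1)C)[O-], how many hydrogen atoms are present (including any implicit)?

Hydrogens are implicit in SMILES; fill each atom to its normal valence:
  6 × C: 2 H each → 12
  2 × C: 1 H each → 2
  1 × C: 3 H
  1 × N (charge +1): no H
  1 × O: no H
  1 × O (charge -1): no H
  Total hydrogens = 17.

17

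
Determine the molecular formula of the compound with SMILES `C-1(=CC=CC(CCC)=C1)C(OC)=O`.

C11H14O2

Heavy atoms from the SMILES: 11 C, 2 O.
Implicit hydrogens by atom environment:
  4 × C (aromatic): 1 H each → 4
  2 × C: 3 H each → 6
  2 × C: 2 H each → 4
  2 × C (aromatic): no H
  2 × O: no H
  1 × C: no H
  Total hydrogens = 14.
Molecular formula: C11H14O2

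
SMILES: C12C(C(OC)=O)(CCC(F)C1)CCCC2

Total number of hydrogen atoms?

Hydrogens are implicit in SMILES; fill each atom to its normal valence:
  7 × C: 2 H each → 14
  2 × C: 1 H each → 2
  2 × C: no H
  2 × O: no H
  1 × C: 3 H
  1 × F: no H
  Total hydrogens = 19.

19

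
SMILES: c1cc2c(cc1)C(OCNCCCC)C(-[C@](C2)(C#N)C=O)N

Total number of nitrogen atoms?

3

The symbol for nitrogen appears 3 times in the SMILES.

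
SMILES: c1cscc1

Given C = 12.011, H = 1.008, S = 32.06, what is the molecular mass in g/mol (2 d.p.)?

Molecular formula: C4H4S.
M = 4×12.011 + 4×1.008 + 1×32.06 = 84.14 g/mol.

84.14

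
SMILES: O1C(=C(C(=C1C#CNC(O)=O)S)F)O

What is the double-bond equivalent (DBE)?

6

Molecular formula from the SMILES: C7H4FNO4S.
DoU = (2C + 2 + N − H − X)/2 = (2·7 + 2 + 1 − 4 − 1)/2 = 12/2 = 6.
(Structurally: 1 ring(s) + 5 π bond(s) = 6.)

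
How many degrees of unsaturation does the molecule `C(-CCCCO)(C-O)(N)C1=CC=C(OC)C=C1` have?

4

Molecular formula from the SMILES: C13H21NO3.
DoU = (2C + 2 + N − H − X)/2 = (2·13 + 2 + 1 − 21 − 0)/2 = 8/2 = 4.
(Structurally: 1 ring(s) + 3 π bond(s) = 4.)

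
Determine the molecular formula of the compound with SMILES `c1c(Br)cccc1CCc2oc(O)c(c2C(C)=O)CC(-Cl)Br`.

Heavy atoms from the SMILES: 2 Br, 16 C, 1 Cl, 3 O.
Implicit hydrogens by atom environment:
  6 × C (aromatic): no H
  4 × C (aromatic): 1 H each → 4
  3 × C: 2 H each → 6
  2 × Br: no H
  1 × C: 3 H
  1 × C: 1 H
  1 × C: no H
  1 × Cl: no H
  1 × O: 1 H
  1 × O (aromatic): no H
  1 × O: no H
  Total hydrogens = 15.
Molecular formula: C16H15Br2ClO3

C16H15Br2ClO3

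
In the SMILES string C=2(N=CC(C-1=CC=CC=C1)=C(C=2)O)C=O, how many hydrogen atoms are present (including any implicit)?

9

Hydrogens are implicit in SMILES; fill each atom to its normal valence:
  7 × C (aromatic): 1 H each → 7
  4 × C (aromatic): no H
  1 × C: 1 H
  1 × N (aromatic): no H
  1 × O: 1 H
  1 × O: no H
  Total hydrogens = 9.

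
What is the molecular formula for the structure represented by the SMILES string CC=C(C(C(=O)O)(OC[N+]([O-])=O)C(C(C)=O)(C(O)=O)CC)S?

C12H17NO8S

Heavy atoms from the SMILES: 12 C, 1 N, 8 O, 1 S.
Implicit hydrogens by atom environment:
  6 × C: no H
  5 × O: no H
  3 × C: 3 H each → 9
  2 × C: 2 H each → 4
  2 × O: 1 H each → 2
  1 × C: 1 H
  1 × N (charge +1): no H
  1 × O (charge -1): no H
  1 × S: 1 H
  Total hydrogens = 17.
Molecular formula: C12H17NO8S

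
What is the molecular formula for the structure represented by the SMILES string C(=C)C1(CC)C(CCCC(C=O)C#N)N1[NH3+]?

Heavy atoms from the SMILES: 12 C, 3 N, 1 O.
Implicit hydrogens by atom environment:
  5 × C: 2 H each → 10
  4 × C: 1 H each → 4
  2 × C: no H
  2 × N: no H
  1 × C: 3 H
  1 × N (charge +1): 3 H
  1 × O: no H
  Total hydrogens = 20.
Net charge +1.
Molecular formula: C12H20N3O+

C12H20N3O+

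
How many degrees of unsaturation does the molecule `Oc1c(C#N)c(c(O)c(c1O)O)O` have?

6

Molecular formula from the SMILES: C7H5NO5.
DoU = (2C + 2 + N − H − X)/2 = (2·7 + 2 + 1 − 5 − 0)/2 = 12/2 = 6.
(Structurally: 1 ring(s) + 5 π bond(s) = 6.)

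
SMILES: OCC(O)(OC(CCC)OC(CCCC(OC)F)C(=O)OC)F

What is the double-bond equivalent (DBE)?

Molecular formula from the SMILES: C14H26F2O7.
DoU = (2C + 2 + N − H − X)/2 = (2·14 + 2 + 0 − 26 − 2)/2 = 2/2 = 1.
(Structurally: 0 ring(s) + 1 π bond(s) = 1.)

1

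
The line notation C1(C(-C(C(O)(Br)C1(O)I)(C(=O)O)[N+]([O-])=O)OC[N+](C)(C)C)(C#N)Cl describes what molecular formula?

C11H15BrClIN3O7+

Heavy atoms from the SMILES: 1 Br, 11 C, 1 Cl, 1 I, 3 N, 7 O.
Implicit hydrogens by atom environment:
  6 × C: no H
  3 × C: 3 H each → 9
  3 × O: 1 H each → 3
  3 × O: no H
  2 × N (charge +1): no H
  1 × Br: no H
  1 × C: 2 H
  1 × C: 1 H
  1 × Cl: no H
  1 × I: no H
  1 × N: no H
  1 × O (charge -1): no H
  Total hydrogens = 15.
Net charge +1.
Molecular formula: C11H15BrClIN3O7+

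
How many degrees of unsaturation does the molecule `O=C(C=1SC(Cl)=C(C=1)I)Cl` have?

Molecular formula from the SMILES: C5HCl2IOS.
DoU = (2C + 2 + N − H − X)/2 = (2·5 + 2 + 0 − 1 − 3)/2 = 8/2 = 4.
(Structurally: 1 ring(s) + 3 π bond(s) = 4.)

4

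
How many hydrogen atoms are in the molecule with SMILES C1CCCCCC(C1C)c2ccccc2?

22

Hydrogens are implicit in SMILES; fill each atom to its normal valence:
  6 × C: 2 H each → 12
  5 × C (aromatic): 1 H each → 5
  2 × C: 1 H each → 2
  1 × C: 3 H
  1 × C (aromatic): no H
  Total hydrogens = 22.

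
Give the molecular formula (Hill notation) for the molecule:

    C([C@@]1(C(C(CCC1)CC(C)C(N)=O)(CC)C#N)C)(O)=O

Heavy atoms from the SMILES: 15 C, 2 N, 3 O.
Implicit hydrogens by atom environment:
  5 × C: 2 H each → 10
  5 × C: no H
  3 × C: 3 H each → 9
  2 × C: 1 H each → 2
  2 × O: no H
  1 × N: 2 H
  1 × N: no H
  1 × O: 1 H
  Total hydrogens = 24.
Molecular formula: C15H24N2O3

C15H24N2O3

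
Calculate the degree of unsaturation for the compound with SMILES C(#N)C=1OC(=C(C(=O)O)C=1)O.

6

Molecular formula from the SMILES: C6H3NO4.
DoU = (2C + 2 + N − H − X)/2 = (2·6 + 2 + 1 − 3 − 0)/2 = 12/2 = 6.
(Structurally: 1 ring(s) + 5 π bond(s) = 6.)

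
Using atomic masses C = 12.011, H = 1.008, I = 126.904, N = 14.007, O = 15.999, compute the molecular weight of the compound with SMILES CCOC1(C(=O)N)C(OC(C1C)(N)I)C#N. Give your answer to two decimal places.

Molecular formula: C9H14IN3O3.
M = 9×12.011 + 14×1.008 + 1×126.904 + 3×14.007 + 3×15.999 = 339.13 g/mol.

339.13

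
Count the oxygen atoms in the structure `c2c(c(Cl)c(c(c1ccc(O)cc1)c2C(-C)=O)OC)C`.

The symbol for oxygen appears 3 times in the SMILES.

3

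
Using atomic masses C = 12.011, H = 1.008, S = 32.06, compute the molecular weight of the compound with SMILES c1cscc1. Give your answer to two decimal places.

84.14

Molecular formula: C4H4S.
M = 4×12.011 + 4×1.008 + 1×32.06 = 84.14 g/mol.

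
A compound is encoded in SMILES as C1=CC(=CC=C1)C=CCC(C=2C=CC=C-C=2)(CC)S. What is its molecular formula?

C18H20S

Heavy atoms from the SMILES: 18 C, 1 S.
Implicit hydrogens by atom environment:
  10 × C (aromatic): 1 H each → 10
  2 × C: 2 H each → 4
  2 × C: 1 H each → 2
  2 × C (aromatic): no H
  1 × C: 3 H
  1 × C: no H
  1 × S: 1 H
  Total hydrogens = 20.
Molecular formula: C18H20S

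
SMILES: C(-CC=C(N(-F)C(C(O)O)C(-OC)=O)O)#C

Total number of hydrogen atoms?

Hydrogens are implicit in SMILES; fill each atom to its normal valence:
  4 × C: 1 H each → 4
  3 × C: no H
  3 × O: 1 H each → 3
  2 × O: no H
  1 × C: 3 H
  1 × C: 2 H
  1 × F: no H
  1 × N: no H
  Total hydrogens = 12.

12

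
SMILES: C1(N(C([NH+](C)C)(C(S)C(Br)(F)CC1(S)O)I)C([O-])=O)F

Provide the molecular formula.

C9H14BrF2IN2O3S2

Heavy atoms from the SMILES: 1 Br, 9 C, 2 F, 1 I, 2 N, 3 O, 2 S.
Implicit hydrogens by atom environment:
  4 × C: no H
  2 × C: 3 H each → 6
  2 × C: 1 H each → 2
  2 × F: no H
  2 × S: 1 H each → 2
  1 × Br: no H
  1 × C: 2 H
  1 × I: no H
  1 × N (charge +1): 1 H
  1 × N: no H
  1 × O: 1 H
  1 × O: no H
  1 × O (charge -1): no H
  Total hydrogens = 14.
Molecular formula: C9H14BrF2IN2O3S2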